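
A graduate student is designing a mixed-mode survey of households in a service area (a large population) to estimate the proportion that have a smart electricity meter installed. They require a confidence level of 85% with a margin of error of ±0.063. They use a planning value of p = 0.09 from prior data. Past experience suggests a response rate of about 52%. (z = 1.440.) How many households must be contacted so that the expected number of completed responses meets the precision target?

Completed interviews needed: n₀ = 1.440² × 0.0819 / 0.063² ≈ 42.79 → 43.
At a 52% response rate, contacts needed = 43 / 0.52 ≈ 82.69 → 83.

83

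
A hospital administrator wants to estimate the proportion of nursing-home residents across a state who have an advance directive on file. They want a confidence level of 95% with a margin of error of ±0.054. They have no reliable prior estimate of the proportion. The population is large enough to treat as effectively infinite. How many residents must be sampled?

For 95% confidence, z = 1.960.
With no prior estimate, use p = 0.5, giving p(1−p) = 0.25.
n = z²·p(1−p)/E² = 1.960² × 0.2500 / 0.054² = 3.8416 × 0.2500 / 0.002916 ≈ 329.36.
Rounding up gives n = 330.

330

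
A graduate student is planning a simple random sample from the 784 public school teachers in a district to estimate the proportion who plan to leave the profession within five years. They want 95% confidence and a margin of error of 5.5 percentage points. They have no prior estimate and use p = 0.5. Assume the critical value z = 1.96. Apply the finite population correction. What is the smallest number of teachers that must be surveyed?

227

Unadjusted: n₀ = 1.96² × 0.50 × 0.50 / 0.055² ≈ 317.49, so n₀ = 318.
Finite population correction with N = 784: n = n₀ / (1 + (n₀−1)/N) = 318 / (1 + 317/784) = 318 / 1.4043 ≈ 226.44.
Rounding up, n = 227.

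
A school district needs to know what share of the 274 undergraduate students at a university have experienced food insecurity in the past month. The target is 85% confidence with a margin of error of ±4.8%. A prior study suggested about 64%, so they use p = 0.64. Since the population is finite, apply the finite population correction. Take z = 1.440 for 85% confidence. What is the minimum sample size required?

Unadjusted: n₀ = 1.440² × 0.64 × 0.36 / 0.048² ≈ 207.36, so n₀ = 208.
Finite population correction with N = 274: n = n₀ / (1 + (n₀−1)/N) = 208 / (1 + 207/274) = 208 / 1.7555 ≈ 118.49.
Rounding up, n = 119.

119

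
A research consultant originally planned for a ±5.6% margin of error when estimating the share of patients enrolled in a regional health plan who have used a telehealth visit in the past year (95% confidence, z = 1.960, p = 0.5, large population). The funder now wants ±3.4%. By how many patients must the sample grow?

524

At ±5.6%: n = 1.960² × 0.2500 / 0.056² ≈ 306.25 → 307.
At ±3.4%: n = 1.960² × 0.2500 / 0.034² ≈ 830.80 → 831.
Additional respondents: 831 − 307 = 524.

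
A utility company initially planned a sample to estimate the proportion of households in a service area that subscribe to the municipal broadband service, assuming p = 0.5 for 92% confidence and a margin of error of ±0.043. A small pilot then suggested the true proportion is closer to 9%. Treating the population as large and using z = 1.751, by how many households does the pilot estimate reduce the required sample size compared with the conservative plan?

Conservative (p = 0.5): n = 1.751² × 0.25 / 0.043² ≈ 414.55 → 415.
Using p = 0.09: p(1−p) = 0.0819, so n = 1.751² × 0.0819 / 0.043² ≈ 135.81 → 136.
Reduction: 415 − 136 = 279.

279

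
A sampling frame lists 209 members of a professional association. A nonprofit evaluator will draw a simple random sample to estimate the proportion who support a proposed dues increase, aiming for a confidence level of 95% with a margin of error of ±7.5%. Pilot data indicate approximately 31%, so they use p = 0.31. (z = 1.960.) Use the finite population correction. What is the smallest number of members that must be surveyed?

87

Unadjusted: n₀ = 1.960² × 0.31 × 0.69 / 0.075² ≈ 146.08, so n₀ = 147.
Finite population correction with N = 209: n = n₀ / (1 + (n₀−1)/N) = 147 / (1 + 146/209) = 147 / 1.6986 ≈ 86.54.
Rounding up, n = 87.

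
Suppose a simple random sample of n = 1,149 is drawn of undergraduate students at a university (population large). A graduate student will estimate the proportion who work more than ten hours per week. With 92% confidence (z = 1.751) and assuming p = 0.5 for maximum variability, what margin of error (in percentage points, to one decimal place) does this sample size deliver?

SE(p̂) = √[p(1−p)/n] = √[0.2500/1149] = 0.01475.
E = z × SE = 1.751 × 0.01475 = 0.02583, or 2.6 percentage points.

2.6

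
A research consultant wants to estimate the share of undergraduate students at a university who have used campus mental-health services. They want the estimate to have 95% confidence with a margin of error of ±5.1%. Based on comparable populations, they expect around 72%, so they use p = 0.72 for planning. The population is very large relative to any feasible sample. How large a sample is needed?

298

For 95% confidence, z = 1.960.
With p = 0.72, p(1−p) = 0.2016.
n = z²·p(1−p)/E² = 1.960² × 0.2016 / 0.051² = 3.8416 × 0.2016 / 0.002601 ≈ 297.76.
Rounding up gives n = 298.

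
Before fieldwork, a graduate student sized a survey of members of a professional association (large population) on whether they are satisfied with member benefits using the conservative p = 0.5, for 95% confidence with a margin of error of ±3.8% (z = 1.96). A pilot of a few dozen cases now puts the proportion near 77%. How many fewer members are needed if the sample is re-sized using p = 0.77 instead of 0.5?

194

Conservative (p = 0.5): n = 1.96² × 0.25 / 0.038² ≈ 665.10 → 666.
Using p = 0.77: p(1−p) = 0.1771, so n = 1.96² × 0.1771 / 0.038² ≈ 471.15 → 472.
Reduction: 666 − 472 = 194.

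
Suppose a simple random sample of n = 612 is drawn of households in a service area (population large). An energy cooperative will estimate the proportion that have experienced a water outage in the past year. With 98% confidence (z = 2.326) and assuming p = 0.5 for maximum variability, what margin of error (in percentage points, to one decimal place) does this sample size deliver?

SE(p̂) = √[p(1−p)/n] = √[0.2500/612] = 0.02021.
E = z × SE = 2.326 × 0.02021 = 0.04701, or 4.7 percentage points.

4.7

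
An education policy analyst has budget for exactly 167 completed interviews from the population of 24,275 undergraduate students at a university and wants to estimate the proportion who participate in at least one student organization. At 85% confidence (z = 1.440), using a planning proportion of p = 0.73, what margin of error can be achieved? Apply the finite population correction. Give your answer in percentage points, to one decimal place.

Finite-population factor: (N−n)/(N−1) = (24275−167)/(24275−1) = 0.9932.
SE(p̂) = √[p(1−p)/n · (N−n)/(N−1)] = √[0.1971/167 × 0.9932] = 0.03424.
E = z × SE = 1.440 × 0.03424 = 0.04930 ≈ 4.9 percentage points.

4.9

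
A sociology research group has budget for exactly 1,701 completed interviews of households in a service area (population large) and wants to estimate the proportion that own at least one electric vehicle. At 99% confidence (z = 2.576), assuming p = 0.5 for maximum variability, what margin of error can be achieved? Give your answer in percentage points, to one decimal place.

3.1

SE(p̂) = √[p(1−p)/n] = √[0.2500/1701] = 0.01212.
E = z × SE = 2.576 × 0.01212 = 0.03123, or 3.1 percentage points.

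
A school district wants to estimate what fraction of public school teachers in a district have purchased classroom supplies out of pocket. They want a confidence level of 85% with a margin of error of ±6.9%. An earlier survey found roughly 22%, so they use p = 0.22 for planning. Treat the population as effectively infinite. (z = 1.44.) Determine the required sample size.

75

With p = 0.22, p(1−p) = 0.1716.
n = z²·p(1−p)/E² = 1.44² × 0.1716 / 0.069² = 2.0736 × 0.1716 / 0.004761 ≈ 74.74.
Rounding up gives n = 75.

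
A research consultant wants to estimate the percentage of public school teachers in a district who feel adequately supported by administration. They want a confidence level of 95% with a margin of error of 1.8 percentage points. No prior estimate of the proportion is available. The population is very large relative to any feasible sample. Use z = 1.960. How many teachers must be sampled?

With no prior estimate, use p = 0.5, giving p(1−p) = 0.25.
n = z²·p(1−p)/E² = 1.960² × 0.2500 / 0.018² = 3.8416 × 0.2500 / 0.000324 ≈ 2964.20.
Rounding up gives n = 2965.

2965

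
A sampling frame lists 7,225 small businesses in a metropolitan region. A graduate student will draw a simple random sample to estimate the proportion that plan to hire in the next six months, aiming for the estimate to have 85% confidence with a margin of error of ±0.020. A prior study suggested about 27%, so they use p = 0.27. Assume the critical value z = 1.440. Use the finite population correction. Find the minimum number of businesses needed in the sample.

896

Unadjusted: n₀ = 1.440² × 0.27 × 0.73 / 0.020² ≈ 1021.77, so n₀ = 1022.
Finite population correction with N = 7,225: n = n₀ / (1 + (n₀−1)/N) = 1022 / (1 + 1021/7225) = 1022 / 1.1413 ≈ 895.46.
Rounding up, n = 896.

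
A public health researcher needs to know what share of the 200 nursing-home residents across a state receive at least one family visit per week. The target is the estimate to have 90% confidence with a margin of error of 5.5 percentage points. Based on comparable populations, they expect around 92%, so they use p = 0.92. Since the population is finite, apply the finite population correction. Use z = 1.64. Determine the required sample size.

50

Unadjusted: n₀ = 1.64² × 0.92 × 0.08 / 0.055² ≈ 65.44, so n₀ = 66.
Finite population correction with N = 200: n = n₀ / (1 + (n₀−1)/N) = 66 / (1 + 65/200) = 66 / 1.3250 ≈ 49.81.
Rounding up, n = 50.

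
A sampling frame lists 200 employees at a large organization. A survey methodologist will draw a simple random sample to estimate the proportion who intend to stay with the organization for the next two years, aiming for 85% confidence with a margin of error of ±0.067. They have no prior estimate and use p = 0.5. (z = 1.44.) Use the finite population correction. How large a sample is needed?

Unadjusted: n₀ = 1.44² × 0.50 × 0.50 / 0.067² ≈ 115.48, so n₀ = 116.
Finite population correction with N = 200: n = n₀ / (1 + (n₀−1)/N) = 116 / (1 + 115/200) = 116 / 1.5750 ≈ 73.65.
Rounding up, n = 74.

74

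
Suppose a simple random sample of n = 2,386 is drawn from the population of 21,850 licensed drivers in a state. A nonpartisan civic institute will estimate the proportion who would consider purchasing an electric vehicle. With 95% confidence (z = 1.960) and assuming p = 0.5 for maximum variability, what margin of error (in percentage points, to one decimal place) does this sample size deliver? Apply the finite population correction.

Finite-population factor: (N−n)/(N−1) = (21850−2386)/(21850−1) = 0.8908.
SE(p̂) = √[p(1−p)/n · (N−n)/(N−1)] = √[0.2500/2386 × 0.8908] = 0.00966.
E = z × SE = 1.960 × 0.00966 = 0.01894 ≈ 1.9 percentage points.

1.9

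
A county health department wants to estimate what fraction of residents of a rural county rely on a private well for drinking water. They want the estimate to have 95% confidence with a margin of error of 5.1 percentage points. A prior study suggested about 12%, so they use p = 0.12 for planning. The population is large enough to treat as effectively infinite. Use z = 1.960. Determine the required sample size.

156

With p = 0.12, p(1−p) = 0.1056.
n = z²·p(1−p)/E² = 1.960² × 0.1056 / 0.051² = 3.8416 × 0.1056 / 0.002601 ≈ 155.97.
Rounding up gives n = 156.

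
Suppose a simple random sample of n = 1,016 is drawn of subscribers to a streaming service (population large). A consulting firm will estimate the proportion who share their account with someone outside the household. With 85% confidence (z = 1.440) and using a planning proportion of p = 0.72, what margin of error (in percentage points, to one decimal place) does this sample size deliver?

SE(p̂) = √[p(1−p)/n] = √[0.2016/1016] = 0.01409.
E = z × SE = 1.440 × 0.01409 = 0.02028, or 2.0 percentage points.

2.0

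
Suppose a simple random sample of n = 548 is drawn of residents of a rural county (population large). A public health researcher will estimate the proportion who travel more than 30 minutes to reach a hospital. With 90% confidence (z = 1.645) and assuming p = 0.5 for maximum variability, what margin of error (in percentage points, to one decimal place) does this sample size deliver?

SE(p̂) = √[p(1−p)/n] = √[0.2500/548] = 0.02136.
E = z × SE = 1.645 × 0.02136 = 0.03514, or 3.5 percentage points.

3.5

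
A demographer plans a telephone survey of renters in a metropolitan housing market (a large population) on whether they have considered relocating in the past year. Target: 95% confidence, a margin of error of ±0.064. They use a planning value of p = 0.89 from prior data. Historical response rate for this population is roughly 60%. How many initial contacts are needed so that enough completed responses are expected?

For 95% confidence, z = 1.960.
Completed interviews needed: n₀ = 1.960² × 0.0979 / 0.064² ≈ 91.82 → 92.
At a 60% response rate, contacts needed = 92 / 0.60 ≈ 153.33 → 154.

154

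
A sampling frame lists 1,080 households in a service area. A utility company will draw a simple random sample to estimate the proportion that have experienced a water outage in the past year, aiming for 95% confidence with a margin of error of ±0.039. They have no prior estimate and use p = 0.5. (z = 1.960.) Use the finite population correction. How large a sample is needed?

Unadjusted: n₀ = 1.960² × 0.50 × 0.50 / 0.039² ≈ 631.43, so n₀ = 632.
Finite population correction with N = 1,080: n = n₀ / (1 + (n₀−1)/N) = 632 / (1 + 631/1080) = 632 / 1.5843 ≈ 398.92.
Rounding up, n = 399.

399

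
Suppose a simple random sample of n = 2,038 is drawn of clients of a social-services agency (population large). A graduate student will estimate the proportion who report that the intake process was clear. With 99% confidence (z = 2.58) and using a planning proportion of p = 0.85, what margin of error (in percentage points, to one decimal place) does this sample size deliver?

SE(p̂) = √[p(1−p)/n] = √[0.1275/2038] = 0.00791.
E = z × SE = 2.58 × 0.00791 = 0.02041, or 2.0 percentage points.

2.0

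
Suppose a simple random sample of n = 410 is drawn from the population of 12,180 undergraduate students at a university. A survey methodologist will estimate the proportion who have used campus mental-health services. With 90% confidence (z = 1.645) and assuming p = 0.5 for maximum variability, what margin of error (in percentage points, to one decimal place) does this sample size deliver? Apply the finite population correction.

Finite-population factor: (N−n)/(N−1) = (12180−410)/(12180−1) = 0.9664.
SE(p̂) = √[p(1−p)/n · (N−n)/(N−1)] = √[0.2500/410 × 0.9664] = 0.02428.
E = z × SE = 1.645 × 0.02428 = 0.03993 ≈ 4.0 percentage points.

4.0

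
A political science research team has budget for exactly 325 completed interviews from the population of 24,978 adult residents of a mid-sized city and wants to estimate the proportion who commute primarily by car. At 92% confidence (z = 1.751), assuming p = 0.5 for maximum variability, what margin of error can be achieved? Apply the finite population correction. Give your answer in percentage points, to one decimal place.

Finite-population factor: (N−n)/(N−1) = (24978−325)/(24978−1) = 0.9870.
SE(p̂) = √[p(1−p)/n · (N−n)/(N−1)] = √[0.2500/325 × 0.9870] = 0.02755.
E = z × SE = 1.751 × 0.02755 = 0.04825 ≈ 4.8 percentage points.

4.8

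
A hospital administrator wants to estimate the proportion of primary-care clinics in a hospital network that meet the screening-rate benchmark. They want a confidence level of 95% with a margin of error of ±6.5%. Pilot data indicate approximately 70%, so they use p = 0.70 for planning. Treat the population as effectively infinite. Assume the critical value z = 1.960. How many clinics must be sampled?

191

With p = 0.70, p(1−p) = 0.2100.
n = z²·p(1−p)/E² = 1.960² × 0.2100 / 0.065² = 3.8416 × 0.2100 / 0.004225 ≈ 190.94.
Rounding up gives n = 191.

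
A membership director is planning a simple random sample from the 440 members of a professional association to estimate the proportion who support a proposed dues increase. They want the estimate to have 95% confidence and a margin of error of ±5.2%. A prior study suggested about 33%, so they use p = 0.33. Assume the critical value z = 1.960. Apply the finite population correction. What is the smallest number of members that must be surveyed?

184

Unadjusted: n₀ = 1.960² × 0.33 × 0.67 / 0.052² ≈ 314.12, so n₀ = 315.
Finite population correction with N = 440: n = n₀ / (1 + (n₀−1)/N) = 315 / (1 + 314/440) = 315 / 1.7136 ≈ 183.82.
Rounding up, n = 184.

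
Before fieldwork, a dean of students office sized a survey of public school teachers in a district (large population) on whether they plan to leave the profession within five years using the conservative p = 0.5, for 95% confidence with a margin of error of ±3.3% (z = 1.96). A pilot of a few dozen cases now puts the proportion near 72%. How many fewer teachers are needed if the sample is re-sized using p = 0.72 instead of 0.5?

Conservative (p = 0.5): n = 1.96² × 0.25 / 0.033² ≈ 881.91 → 882.
Using p = 0.72: p(1−p) = 0.2016, so n = 1.96² × 0.2016 / 0.033² ≈ 711.17 → 712.
Reduction: 882 − 712 = 170.

170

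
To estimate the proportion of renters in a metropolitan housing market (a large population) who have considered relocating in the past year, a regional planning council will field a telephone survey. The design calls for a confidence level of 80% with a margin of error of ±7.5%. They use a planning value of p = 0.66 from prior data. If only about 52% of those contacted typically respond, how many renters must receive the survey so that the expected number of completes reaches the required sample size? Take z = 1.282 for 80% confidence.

Completed interviews needed: n₀ = 1.282² × 0.2244 / 0.075² ≈ 65.57 → 66.
At a 52% response rate, contacts needed = 66 / 0.52 ≈ 126.92 → 127.

127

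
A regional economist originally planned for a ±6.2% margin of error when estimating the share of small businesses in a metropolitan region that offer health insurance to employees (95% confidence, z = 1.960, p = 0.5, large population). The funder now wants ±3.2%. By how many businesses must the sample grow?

At ±6.2%: n = 1.960² × 0.2500 / 0.062² ≈ 249.84 → 250.
At ±3.2%: n = 1.960² × 0.2500 / 0.032² ≈ 937.89 → 938.
Additional respondents: 938 − 250 = 688.

688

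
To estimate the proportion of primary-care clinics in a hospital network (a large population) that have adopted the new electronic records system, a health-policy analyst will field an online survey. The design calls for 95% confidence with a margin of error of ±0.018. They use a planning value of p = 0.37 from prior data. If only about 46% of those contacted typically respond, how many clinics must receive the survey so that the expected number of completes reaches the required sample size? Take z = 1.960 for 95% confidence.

6009

Completed interviews needed: n₀ = 1.960² × 0.2331 / 0.018² ≈ 2763.82 → 2764.
At a 46% response rate, contacts needed = 2764 / 0.46 ≈ 6008.70 → 6009.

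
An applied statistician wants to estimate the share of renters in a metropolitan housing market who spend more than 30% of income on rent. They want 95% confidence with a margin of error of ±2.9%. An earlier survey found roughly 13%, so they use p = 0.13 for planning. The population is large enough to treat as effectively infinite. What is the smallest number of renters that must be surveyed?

For 95% confidence, z = 1.960.
With p = 0.13, p(1−p) = 0.1131.
n = z²·p(1−p)/E² = 1.960² × 0.1131 / 0.029² = 3.8416 × 0.1131 / 0.000841 ≈ 516.63.
Rounding up gives n = 517.

517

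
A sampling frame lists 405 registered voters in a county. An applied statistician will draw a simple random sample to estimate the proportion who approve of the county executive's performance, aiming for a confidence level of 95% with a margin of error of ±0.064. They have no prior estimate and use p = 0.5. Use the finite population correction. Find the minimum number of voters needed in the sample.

For 95% confidence, z = 1.960.
Unadjusted: n₀ = 1.960² × 0.50 × 0.50 / 0.064² ≈ 234.47, so n₀ = 235.
Finite population correction with N = 405: n = n₀ / (1 + (n₀−1)/N) = 235 / (1 + 234/405) = 235 / 1.5778 ≈ 148.94.
Rounding up, n = 149.

149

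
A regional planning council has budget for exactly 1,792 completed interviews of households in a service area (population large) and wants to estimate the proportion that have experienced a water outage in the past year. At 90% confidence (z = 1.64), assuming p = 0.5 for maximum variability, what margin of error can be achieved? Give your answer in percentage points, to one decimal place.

1.9

SE(p̂) = √[p(1−p)/n] = √[0.2500/1792] = 0.01181.
E = z × SE = 1.64 × 0.01181 = 0.01937, or 1.9 percentage points.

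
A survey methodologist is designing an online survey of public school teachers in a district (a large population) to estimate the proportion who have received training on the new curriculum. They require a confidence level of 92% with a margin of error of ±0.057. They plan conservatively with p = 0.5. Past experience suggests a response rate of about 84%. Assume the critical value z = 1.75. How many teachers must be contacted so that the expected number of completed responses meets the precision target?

Completed interviews needed: n₀ = 1.75² × 0.2500 / 0.057² ≈ 235.65 → 236.
At an 84% response rate, contacts needed = 236 / 0.84 ≈ 280.95 → 281.

281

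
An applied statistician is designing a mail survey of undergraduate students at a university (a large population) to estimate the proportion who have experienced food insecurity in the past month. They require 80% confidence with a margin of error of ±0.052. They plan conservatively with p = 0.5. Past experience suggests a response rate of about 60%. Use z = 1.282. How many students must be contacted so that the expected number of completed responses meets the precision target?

Completed interviews needed: n₀ = 1.282² × 0.2500 / 0.052² ≈ 151.95 → 152.
At a 60% response rate, contacts needed = 152 / 0.60 ≈ 253.33 → 254.

254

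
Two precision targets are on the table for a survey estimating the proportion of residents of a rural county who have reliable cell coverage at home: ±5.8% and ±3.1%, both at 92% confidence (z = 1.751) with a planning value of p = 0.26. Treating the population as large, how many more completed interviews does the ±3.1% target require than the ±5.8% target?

438

At ±5.8%: n = 1.751² × 0.1924 / 0.058² ≈ 175.36 → 176.
At ±3.1%: n = 1.751² × 0.1924 / 0.031² ≈ 613.84 → 614.
Additional respondents: 614 − 176 = 438.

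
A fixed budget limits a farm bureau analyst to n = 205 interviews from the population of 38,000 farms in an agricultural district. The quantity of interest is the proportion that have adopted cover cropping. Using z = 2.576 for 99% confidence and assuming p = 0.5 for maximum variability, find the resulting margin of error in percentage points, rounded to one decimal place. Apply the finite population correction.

9.0

Finite-population factor: (N−n)/(N−1) = (38000−205)/(38000−1) = 0.9946.
SE(p̂) = √[p(1−p)/n · (N−n)/(N−1)] = √[0.2500/205 × 0.9946] = 0.03483.
E = z × SE = 2.576 × 0.03483 = 0.08972 ≈ 9.0 percentage points.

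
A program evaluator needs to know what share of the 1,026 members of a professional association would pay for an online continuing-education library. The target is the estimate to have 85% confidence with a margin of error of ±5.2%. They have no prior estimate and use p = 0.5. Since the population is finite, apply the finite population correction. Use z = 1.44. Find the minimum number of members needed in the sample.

Unadjusted: n₀ = 1.44² × 0.50 × 0.50 / 0.052² ≈ 191.72, so n₀ = 192.
Finite population correction with N = 1,026: n = n₀ / (1 + (n₀−1)/N) = 192 / (1 + 191/1026) = 192 / 1.1862 ≈ 161.87.
Rounding up, n = 162.

162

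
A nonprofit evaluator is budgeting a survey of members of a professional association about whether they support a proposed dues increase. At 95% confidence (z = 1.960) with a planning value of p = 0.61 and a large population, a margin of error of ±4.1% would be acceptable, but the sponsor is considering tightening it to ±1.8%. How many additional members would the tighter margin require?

2277

At ±4.1%: n = 1.960² × 0.2379 / 0.041² ≈ 543.67 → 544.
At ±1.8%: n = 1.960² × 0.2379 / 0.018² ≈ 2820.73 → 2821.
Additional respondents: 2821 − 544 = 2277.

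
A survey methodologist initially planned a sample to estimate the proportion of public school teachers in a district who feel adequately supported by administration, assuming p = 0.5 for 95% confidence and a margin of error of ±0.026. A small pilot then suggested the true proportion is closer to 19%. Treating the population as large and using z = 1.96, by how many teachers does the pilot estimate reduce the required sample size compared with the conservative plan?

546

Conservative (p = 0.5): n = 1.96² × 0.25 / 0.026² ≈ 1420.71 → 1421.
Using p = 0.19: p(1−p) = 0.1539, so n = 1.96² × 0.1539 / 0.026² ≈ 874.59 → 875.
Reduction: 1421 − 875 = 546.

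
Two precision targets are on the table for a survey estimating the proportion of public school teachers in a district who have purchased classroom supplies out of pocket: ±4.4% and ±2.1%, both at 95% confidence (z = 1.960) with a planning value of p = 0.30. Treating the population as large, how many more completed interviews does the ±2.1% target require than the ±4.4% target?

1413

At ±4.4%: n = 1.960² × 0.2100 / 0.044² ≈ 416.70 → 417.
At ±2.1%: n = 1.960² × 0.2100 / 0.021² ≈ 1829.33 → 1830.
Additional respondents: 1830 − 417 = 1413.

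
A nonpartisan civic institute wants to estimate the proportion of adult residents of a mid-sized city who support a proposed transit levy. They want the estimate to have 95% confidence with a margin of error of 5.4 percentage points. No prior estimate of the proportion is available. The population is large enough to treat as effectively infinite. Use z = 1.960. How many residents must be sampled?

With no prior estimate, use p = 0.5, giving p(1−p) = 0.25.
n = z²·p(1−p)/E² = 1.960² × 0.2500 / 0.054² = 3.8416 × 0.2500 / 0.002916 ≈ 329.36.
Rounding up gives n = 330.

330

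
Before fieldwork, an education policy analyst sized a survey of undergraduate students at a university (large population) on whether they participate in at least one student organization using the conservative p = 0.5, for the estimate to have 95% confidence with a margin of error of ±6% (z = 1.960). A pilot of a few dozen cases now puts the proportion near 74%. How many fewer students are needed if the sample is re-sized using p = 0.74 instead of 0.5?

61

Conservative (p = 0.5): n = 1.960² × 0.25 / 0.060² ≈ 266.78 → 267.
Using p = 0.74: p(1−p) = 0.1924, so n = 1.960² × 0.1924 / 0.060² ≈ 205.31 → 206.
Reduction: 267 − 206 = 61.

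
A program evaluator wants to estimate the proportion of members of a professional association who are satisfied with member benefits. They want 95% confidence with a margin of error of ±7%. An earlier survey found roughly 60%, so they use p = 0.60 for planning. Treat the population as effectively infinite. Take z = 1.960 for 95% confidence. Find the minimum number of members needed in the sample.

189

With p = 0.60, p(1−p) = 0.2400.
n = z²·p(1−p)/E² = 1.960² × 0.2400 / 0.070² = 3.8416 × 0.2400 / 0.004900 ≈ 188.16.
Rounding up gives n = 189.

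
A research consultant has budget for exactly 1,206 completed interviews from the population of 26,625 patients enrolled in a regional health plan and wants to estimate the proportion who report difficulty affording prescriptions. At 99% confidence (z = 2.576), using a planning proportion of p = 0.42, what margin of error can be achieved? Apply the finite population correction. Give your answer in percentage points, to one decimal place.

Finite-population factor: (N−n)/(N−1) = (26625−1206)/(26625−1) = 0.9547.
SE(p̂) = √[p(1−p)/n · (N−n)/(N−1)] = √[0.2436/1206 × 0.9547] = 0.01389.
E = z × SE = 2.576 × 0.01389 = 0.03577 ≈ 3.6 percentage points.

3.6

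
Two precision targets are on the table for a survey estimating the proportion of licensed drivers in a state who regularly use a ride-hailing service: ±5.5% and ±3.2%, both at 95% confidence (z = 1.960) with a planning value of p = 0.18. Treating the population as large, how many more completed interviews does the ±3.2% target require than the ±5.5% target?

366

At ±5.5%: n = 1.960² × 0.1476 / 0.055² ≈ 187.44 → 188.
At ±3.2%: n = 1.960² × 0.1476 / 0.032² ≈ 553.73 → 554.
Additional respondents: 554 − 188 = 366.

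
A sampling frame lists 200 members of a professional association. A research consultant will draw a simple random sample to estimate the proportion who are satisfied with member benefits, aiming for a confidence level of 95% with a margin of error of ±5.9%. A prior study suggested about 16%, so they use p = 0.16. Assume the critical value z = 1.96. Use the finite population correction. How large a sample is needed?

Unadjusted: n₀ = 1.96² × 0.16 × 0.84 / 0.059² ≈ 148.32, so n₀ = 149.
Finite population correction with N = 200: n = n₀ / (1 + (n₀−1)/N) = 149 / (1 + 148/200) = 149 / 1.7400 ≈ 85.63.
Rounding up, n = 86.

86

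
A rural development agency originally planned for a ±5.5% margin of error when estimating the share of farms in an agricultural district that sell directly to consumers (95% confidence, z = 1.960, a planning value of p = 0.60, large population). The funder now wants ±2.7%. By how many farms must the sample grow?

At ±5.5%: n = 1.960² × 0.2400 / 0.055² ≈ 304.79 → 305.
At ±2.7%: n = 1.960² × 0.2400 / 0.027² ≈ 1264.72 → 1265.
Additional respondents: 1265 − 305 = 960.

960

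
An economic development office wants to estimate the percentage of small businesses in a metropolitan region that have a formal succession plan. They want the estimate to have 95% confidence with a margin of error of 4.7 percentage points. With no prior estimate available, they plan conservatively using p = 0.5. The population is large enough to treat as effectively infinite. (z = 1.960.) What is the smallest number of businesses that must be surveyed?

With p = 0.5, p(1−p) = 0.25.
n = z²·p(1−p)/E² = 1.960² × 0.2500 / 0.047² = 3.8416 × 0.2500 / 0.002209 ≈ 434.77.
Rounding up gives n = 435.

435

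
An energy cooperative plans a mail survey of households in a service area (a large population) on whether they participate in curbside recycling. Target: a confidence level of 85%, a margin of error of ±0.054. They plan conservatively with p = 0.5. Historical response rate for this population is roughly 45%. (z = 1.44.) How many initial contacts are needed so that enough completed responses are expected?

Completed interviews needed: n₀ = 1.44² × 0.2500 / 0.054² ≈ 177.78 → 178.
At a 45% response rate, contacts needed = 178 / 0.45 ≈ 395.56 → 396.

396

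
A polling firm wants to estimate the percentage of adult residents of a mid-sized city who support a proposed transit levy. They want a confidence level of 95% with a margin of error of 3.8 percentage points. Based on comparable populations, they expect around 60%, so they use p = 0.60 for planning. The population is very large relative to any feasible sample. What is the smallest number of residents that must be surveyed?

639

For 95% confidence, z = 1.960.
With p = 0.60, p(1−p) = 0.2400.
n = z²·p(1−p)/E² = 1.960² × 0.2400 / 0.038² = 3.8416 × 0.2400 / 0.001444 ≈ 638.49.
Rounding up gives n = 639.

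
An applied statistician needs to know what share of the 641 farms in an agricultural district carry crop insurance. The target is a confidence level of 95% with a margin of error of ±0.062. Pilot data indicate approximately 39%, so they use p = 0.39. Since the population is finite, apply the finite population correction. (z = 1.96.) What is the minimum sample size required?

Unadjusted: n₀ = 1.96² × 0.39 × 0.61 / 0.062² ≈ 237.75, so n₀ = 238.
Finite population correction with N = 641: n = n₀ / (1 + (n₀−1)/N) = 238 / (1 + 237/641) = 238 / 1.3697 ≈ 173.76.
Rounding up, n = 174.

174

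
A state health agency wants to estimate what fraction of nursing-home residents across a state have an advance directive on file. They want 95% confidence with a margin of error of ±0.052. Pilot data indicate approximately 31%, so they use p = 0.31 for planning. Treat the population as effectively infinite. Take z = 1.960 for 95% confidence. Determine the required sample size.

With p = 0.31, p(1−p) = 0.2139.
n = z²·p(1−p)/E² = 1.960² × 0.2139 / 0.052² = 3.8416 × 0.2139 / 0.002704 ≈ 303.89.
Rounding up gives n = 304.

304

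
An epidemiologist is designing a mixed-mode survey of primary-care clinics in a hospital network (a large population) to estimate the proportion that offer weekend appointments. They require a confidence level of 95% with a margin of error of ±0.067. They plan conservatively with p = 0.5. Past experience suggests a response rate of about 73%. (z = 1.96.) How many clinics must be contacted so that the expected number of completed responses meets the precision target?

Completed interviews needed: n₀ = 1.96² × 0.2500 / 0.067² ≈ 213.95 → 214.
At a 73% response rate, contacts needed = 214 / 0.73 ≈ 293.15 → 294.

294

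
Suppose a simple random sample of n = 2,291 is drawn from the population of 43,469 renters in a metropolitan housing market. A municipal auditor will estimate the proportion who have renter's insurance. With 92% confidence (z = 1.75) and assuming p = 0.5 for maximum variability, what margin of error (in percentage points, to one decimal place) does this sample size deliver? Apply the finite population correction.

Finite-population factor: (N−n)/(N−1) = (43469−2291)/(43469−1) = 0.9473.
SE(p̂) = √[p(1−p)/n · (N−n)/(N−1)] = √[0.2500/2291 × 0.9473] = 0.01017.
E = z × SE = 1.75 × 0.01017 = 0.01779 ≈ 1.8 percentage points.

1.8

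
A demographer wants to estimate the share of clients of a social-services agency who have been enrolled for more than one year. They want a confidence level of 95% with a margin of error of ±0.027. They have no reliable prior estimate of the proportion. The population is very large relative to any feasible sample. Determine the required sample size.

For 95% confidence, z = 1.960.
With no prior estimate, use p = 0.5, giving p(1−p) = 0.25.
n = z²·p(1−p)/E² = 1.960² × 0.2500 / 0.027² = 3.8416 × 0.2500 / 0.000729 ≈ 1317.42.
Rounding up gives n = 1318.

1318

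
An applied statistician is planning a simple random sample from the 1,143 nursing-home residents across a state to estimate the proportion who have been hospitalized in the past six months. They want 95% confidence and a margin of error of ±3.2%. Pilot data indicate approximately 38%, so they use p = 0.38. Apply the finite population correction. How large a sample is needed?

499

For 95% confidence, z = 1.960.
Unadjusted: n₀ = 1.960² × 0.38 × 0.62 / 0.032² ≈ 883.87, so n₀ = 884.
Finite population correction with N = 1,143: n = n₀ / (1 + (n₀−1)/N) = 884 / (1 + 883/1143) = 884 / 1.7725 ≈ 498.72.
Rounding up, n = 499.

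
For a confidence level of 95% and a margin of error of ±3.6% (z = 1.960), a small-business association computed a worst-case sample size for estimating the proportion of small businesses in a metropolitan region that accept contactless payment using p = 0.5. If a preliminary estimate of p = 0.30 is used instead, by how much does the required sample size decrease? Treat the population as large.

119

Conservative (p = 0.5): n = 1.960² × 0.25 / 0.036² ≈ 741.05 → 742.
Using p = 0.30: p(1−p) = 0.2100, so n = 1.960² × 0.2100 / 0.036² ≈ 622.48 → 623.
Reduction: 742 − 623 = 119.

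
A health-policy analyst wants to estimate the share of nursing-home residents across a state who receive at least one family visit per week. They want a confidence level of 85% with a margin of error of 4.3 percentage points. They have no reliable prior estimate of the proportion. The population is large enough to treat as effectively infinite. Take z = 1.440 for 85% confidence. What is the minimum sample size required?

With no prior estimate, use p = 0.5, giving p(1−p) = 0.25.
n = z²·p(1−p)/E² = 1.440² × 0.2500 / 0.043² = 2.0736 × 0.2500 / 0.001849 ≈ 280.37.
Rounding up gives n = 281.

281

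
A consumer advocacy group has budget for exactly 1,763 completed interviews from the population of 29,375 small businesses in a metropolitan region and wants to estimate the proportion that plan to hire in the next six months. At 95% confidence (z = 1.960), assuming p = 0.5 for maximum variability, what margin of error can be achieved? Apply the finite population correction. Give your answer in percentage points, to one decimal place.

2.3

Finite-population factor: (N−n)/(N−1) = (29375−1763)/(29375−1) = 0.9400.
SE(p̂) = √[p(1−p)/n · (N−n)/(N−1)] = √[0.2500/1763 × 0.9400] = 0.01155.
E = z × SE = 1.960 × 0.01155 = 0.02263 ≈ 2.3 percentage points.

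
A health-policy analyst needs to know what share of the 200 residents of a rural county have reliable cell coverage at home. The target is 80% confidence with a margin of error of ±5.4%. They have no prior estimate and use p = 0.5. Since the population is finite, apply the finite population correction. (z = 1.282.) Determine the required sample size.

Unadjusted: n₀ = 1.282² × 0.50 × 0.50 / 0.054² ≈ 140.91, so n₀ = 141.
Finite population correction with N = 200: n = n₀ / (1 + (n₀−1)/N) = 141 / (1 + 140/200) = 141 / 1.7000 ≈ 82.94.
Rounding up, n = 83.

83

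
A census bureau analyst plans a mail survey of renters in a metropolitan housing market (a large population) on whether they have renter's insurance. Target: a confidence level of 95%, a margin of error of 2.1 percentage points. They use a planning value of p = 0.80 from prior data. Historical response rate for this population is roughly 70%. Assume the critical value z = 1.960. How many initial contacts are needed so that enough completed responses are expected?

Completed interviews needed: n₀ = 1.960² × 0.1600 / 0.021² ≈ 1393.78 → 1394.
At a 70% response rate, contacts needed = 1394 / 0.70 ≈ 1991.43 → 1992.

1992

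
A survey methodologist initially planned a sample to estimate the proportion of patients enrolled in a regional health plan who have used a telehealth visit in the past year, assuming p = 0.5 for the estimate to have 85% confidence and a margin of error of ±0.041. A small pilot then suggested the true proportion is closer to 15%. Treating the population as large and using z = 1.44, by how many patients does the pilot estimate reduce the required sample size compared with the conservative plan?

Conservative (p = 0.5): n = 1.44² × 0.25 / 0.041² ≈ 308.39 → 309.
Using p = 0.15: p(1−p) = 0.1275, so n = 1.44² × 0.1275 / 0.041² ≈ 157.28 → 158.
Reduction: 309 − 158 = 151.

151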